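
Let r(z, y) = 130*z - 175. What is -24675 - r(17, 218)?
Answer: -26710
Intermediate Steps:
r(z, y) = -175 + 130*z
-24675 - r(17, 218) = -24675 - (-175 + 130*17) = -24675 - (-175 + 2210) = -24675 - 1*2035 = -24675 - 2035 = -26710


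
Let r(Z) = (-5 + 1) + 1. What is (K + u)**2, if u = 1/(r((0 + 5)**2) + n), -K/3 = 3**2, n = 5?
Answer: 2809/4 ≈ 702.25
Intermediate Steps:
r(Z) = -3 (r(Z) = -4 + 1 = -3)
K = -27 (K = -3*3**2 = -3*9 = -27)
u = 1/2 (u = 1/(-3 + 5) = 1/2 ≈ 0.50000)
(K + u)**2 = (-27 + 1/2)**2 = (-53/2)**2 = 2809/4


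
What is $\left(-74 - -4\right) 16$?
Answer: $-1120$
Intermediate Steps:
$\left(-74 - -4\right) 16 = \left(-74 + \left(6 - 2\right)\right) 16 = \left(-74 + 4\right) 16 = \left(-70\right) 16 = -1120$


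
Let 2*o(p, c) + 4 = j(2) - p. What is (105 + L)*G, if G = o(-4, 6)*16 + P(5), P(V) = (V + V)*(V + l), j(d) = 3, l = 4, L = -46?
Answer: 6726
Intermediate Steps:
P(V) = 2*V*(4 + V) (P(V) = (V + V)*(V + 4) = (2*V)*(4 + V) = 2*V*(4 + V))
o(p, c) = -½ - p/2 (o(p, c) = -2 + (3 - p)/2 = -2 + (3/2 - p/2) = -½ - p/2)
G = 114 (G = (-½ - ½*(-4))*16 + 2*5*(4 + 5) = (-½ + 2)*16 + 2*5*9 = (3/2)*16 + 90 = 24 + 90 = 114)
(105 + L)*G = (105 - 46)*114 = 59*114 = 6726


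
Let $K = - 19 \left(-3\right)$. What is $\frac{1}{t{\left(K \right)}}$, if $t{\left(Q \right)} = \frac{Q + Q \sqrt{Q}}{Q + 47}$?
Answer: $- \frac{13}{399} + \frac{13 \sqrt{57}}{399} \approx 0.2134$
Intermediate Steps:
$K = 57$ ($K = \left(-1\right) \left(-57\right) = 57$)
$t{\left(Q \right)} = \frac{Q + Q^{\frac{3}{2}}}{47 + Q}$
$\frac{1}{t{\left(K \right)}} = \frac{1}{\frac{1}{47 + 57} \left(57 + 57^{\frac{3}{2}}\right)} = \frac{1}{\frac{1}{104} \left(57 + 57 \sqrt{57}\right)} = \frac{1}{\frac{57}{104} + \frac{57 \sqrt{57}}{104}}$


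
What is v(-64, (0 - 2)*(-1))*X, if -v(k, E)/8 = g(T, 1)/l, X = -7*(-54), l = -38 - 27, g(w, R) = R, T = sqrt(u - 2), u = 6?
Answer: 3024/65 ≈ 46.523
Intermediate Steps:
T = 2 (T = sqrt(6 - 2) = sqrt(4) = 2)
l = -65
X = 378
v(k, E) = 8/65 (v(k, E) = -8/(-65) = -8*(-1)/65 = -8*(-1/65) = 8/65)
v(-64, (0 - 2)*(-1))*X = (8/65)*378 = 3024/65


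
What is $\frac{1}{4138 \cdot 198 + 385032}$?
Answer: $\frac{1}{1204356} \approx 8.3032 \cdot 10^{-7}$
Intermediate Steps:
$\frac{1}{4138 \cdot 198 + 385032} = \frac{1}{819324 + 385032} = \frac{1}{1204356}$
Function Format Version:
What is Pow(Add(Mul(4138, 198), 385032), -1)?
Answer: Rational(1, 1204356) ≈ 8.3032e-7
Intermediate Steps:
Pow(Add(Mul(4138, 198), 385032), -1) = Pow(Add(819324, 385032), -1) = Pow(1204356, -1) = Rational(1, 1204356)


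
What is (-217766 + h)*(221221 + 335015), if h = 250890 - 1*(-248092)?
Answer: 156422462976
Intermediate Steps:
h = 498982 (h = 250890 + 248092 = 498982)
(-217766 + h)*(221221 + 335015) = (-217766 + 498982)*(221221 + 335015) = 281216*556236 = 156422462976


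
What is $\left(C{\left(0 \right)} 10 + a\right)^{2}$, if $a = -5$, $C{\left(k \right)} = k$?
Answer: $25$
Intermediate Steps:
$\left(C{\left(0 \right)} 10 + a\right)^{2} = \left(0 \cdot 10 - 5\right)^{2} = \left(0 - 5\right)^{2} = \left(-5\right)^{2} = 25$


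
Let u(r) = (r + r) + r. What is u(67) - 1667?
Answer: -1466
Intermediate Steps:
u(r) = 3*r (u(r) = 2*r + r = 3*r)
u(67) - 1667 = 3*67 - 1667 = 201 - 1667 = -1466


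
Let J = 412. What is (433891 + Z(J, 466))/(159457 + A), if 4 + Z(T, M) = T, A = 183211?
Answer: 434299/342668 ≈ 1.2674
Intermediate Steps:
Z(T, M) = -4 + T
(433891 + Z(J, 466))/(159457 + A) = (433891 + (-4 + 412))/(159457 + 183211) = (433891 + 408)/342668 = 434299*(1/342668) = 434299/342668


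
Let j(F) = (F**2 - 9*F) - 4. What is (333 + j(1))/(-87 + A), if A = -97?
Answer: -321/184 ≈ -1.7446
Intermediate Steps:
j(F) = -4 + F**2 - 9*F
(333 + j(1))/(-87 + A) = (333 + (-4 + 1**2 - 9*1))/(-87 - 97) = (333 + (-4 + 1 - 9))/(-184) = (333 - 12)*(-1/184) = 321*(-1/184) = -321/184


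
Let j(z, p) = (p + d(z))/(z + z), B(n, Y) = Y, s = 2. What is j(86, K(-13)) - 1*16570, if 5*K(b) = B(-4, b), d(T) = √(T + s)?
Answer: -14250213/860 + √22/86 ≈ -16570.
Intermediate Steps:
d(T) = √(2 + T) (d(T) = √(T + 2) = √(2 + T))
K(b) = b/5
j(z, p) = (p + √(2 + z))/(2*z) (j(z, p) = (p + √(2 + z))/(z + z) = (p + √(2 + z))/((2*z)) = (p + √(2 + z))*(1/(2*z)) = (p + √(2 + z))/(2*z))
j(86, K(-13)) - 1*16570 = (½)*((⅕)*(-13) + √(2 + 86))/86 - 1*16570 = (½)*(1/86)*(-13/5 + √88) - 16570 = (½)*(1/86)*(-13/5 + 2*√22) - 16570 = (-13/860 + √22/86) - 16570 = -14250213/860 + √22/86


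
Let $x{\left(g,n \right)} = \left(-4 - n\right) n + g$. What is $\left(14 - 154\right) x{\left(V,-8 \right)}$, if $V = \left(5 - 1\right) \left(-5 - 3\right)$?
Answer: $8960$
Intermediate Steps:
$V = -32$ ($V = 4 \left(-8\right) = -32$)
$x{\left(g,n \right)} = g + n \left(-4 - n\right)$ ($x{\left(g,n \right)} = n \left(-4 - n\right) + g = g + n \left(-4 - n\right)$)
$\left(14 - 154\right) x{\left(V,-8 \right)} = \left(14 - 154\right) \left(-32 - \left(-8\right)^{2} - -32\right) = - 140 \left(-32 - 64 + 32\right) = \left(-140\right) \left(-64\right) = 8960$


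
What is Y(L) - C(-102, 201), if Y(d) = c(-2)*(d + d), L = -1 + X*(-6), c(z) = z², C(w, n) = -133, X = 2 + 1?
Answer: -19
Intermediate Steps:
X = 3
L = -19 (L = -1 + 3*(-6) = -1 - 18 = -19)
Y(d) = 8*d (Y(d) = (-2)²*(d + d) = 4*(2*d) = 8*d)
Y(L) - C(-102, 201) = 8*(-19) - 1*(-133) = -152 + 133 = -19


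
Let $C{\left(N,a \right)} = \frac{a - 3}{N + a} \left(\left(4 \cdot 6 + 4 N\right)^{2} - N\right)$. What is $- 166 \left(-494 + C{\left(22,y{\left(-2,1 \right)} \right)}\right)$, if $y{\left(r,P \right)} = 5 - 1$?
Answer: $\frac{26726}{13} \approx 2055.8$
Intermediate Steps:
$y{\left(r,P \right)} = 4$ ($y{\left(r,P \right)} = 5 - 1 = 4$)
$C{\left(N,a \right)} = \frac{\left(-3 + a\right) \left(\left(24 + 4 N\right)^{2} - N\right)}{N + a}$ ($C{\left(N,a \right)} = \frac{-3 + a}{N + a} \left(\left(24 + 4 N\right)^{2} - N\right) = \frac{\left(-3 + a\right) \left(\left(24 + 4 N\right)^{2} - N\right)}{N + a}$)
$- 166 \left(-494 + C{\left(22,y{\left(-2,1 \right)} \right)}\right) = - 166 \left(-494 + \frac{- 48 \left(6 + 22\right)^{2} + 3 \cdot 22 - 22 \cdot 4 + 16 \cdot 4 \left(6 + 22\right)^{2}}{22 + 4}\right) = - 166 \left(-494 + \frac{- 48 \cdot 28^{2} + 66 - 88 + 16 \cdot 4 \cdot 28^{2}}{26}\right) = - 166 \left(-494 + \frac{\left(-48\right) 784 + 66 - 88 + 16 \cdot 4 \cdot 784}{26}\right) = - 166 \left(-494 + \frac{-37632 + 66 - 88 + 50176}{26}\right) = - 166 \left(-494 + \frac{1}{26} \cdot 12522\right) = - 166 \left(-494 + \frac{6261}{13}\right) = \left(-166\right) \left(- \frac{161}{13}\right) = \frac{26726}{13}$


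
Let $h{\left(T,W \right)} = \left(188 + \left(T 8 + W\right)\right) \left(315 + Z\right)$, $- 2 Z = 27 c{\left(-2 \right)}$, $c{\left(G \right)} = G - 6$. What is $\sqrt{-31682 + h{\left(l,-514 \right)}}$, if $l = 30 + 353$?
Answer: $2 \sqrt{281623} \approx 1061.4$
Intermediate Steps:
$l = 383$
$c{\left(G \right)} = -6 + G$ ($c{\left(G \right)} = G - 6 = -6 + G$)
$Z = 108$ ($Z = - \frac{27 \left(-6 - 2\right)}{2} = - \frac{27 \left(-8\right)}{2} = \left(- \frac{1}{2}\right) \left(-216\right) = 108$)
$h{\left(T,W \right)} = 79524 + 423 W + 3384 T$ ($h{\left(T,W \right)} = \left(188 + \left(T 8 + W\right)\right) \left(315 + 108\right) = \left(188 + \left(8 T + W\right)\right) 423 = \left(188 + \left(W + 8 T\right)\right) 423 = \left(188 + W + 8 T\right) 423 = 79524 + 423 W + 3384 T$)
$\sqrt{-31682 + h{\left(l,-514 \right)}} = \sqrt{-31682 + \left(79524 + 423 \left(-514\right) + 3384 \cdot 383\right)} = \sqrt{-31682 + \left(79524 - 217422 + 1296072\right)} = \sqrt{-31682 + 1158174} = \sqrt{1126492} = 2 \sqrt{281623}$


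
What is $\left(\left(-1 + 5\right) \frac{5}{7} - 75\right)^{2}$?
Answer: $\frac{255025}{49} \approx 5204.6$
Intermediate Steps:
$\left(\left(-1 + 5\right) \frac{5}{7} - 75\right)^{2} = \left(4 \cdot 5 \cdot \frac{1}{7} - 75\right)^{2} = \left(4 \cdot \frac{5}{7} - 75\right)^{2} = \left(\frac{20}{7} - 75\right)^{2} = \left(- \frac{505}{7}\right)^{2} = \frac{255025}{49}$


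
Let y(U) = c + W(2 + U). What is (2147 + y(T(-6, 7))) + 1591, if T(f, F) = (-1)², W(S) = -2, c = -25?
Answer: 3711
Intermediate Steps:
T(f, F) = 1
y(U) = -27 (y(U) = -25 - 2 = -27)
(2147 + y(T(-6, 7))) + 1591 = (2147 - 27) + 1591 = 2120 + 1591 = 3711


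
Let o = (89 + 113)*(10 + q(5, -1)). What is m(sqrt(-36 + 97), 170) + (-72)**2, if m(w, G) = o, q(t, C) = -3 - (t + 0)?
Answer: 5588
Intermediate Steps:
q(t, C) = -3 - t
o = 404 (o = (89 + 113)*(10 + (-3 - 1*5)) = 202*(10 + (-3 - 5)) = 202*(10 - 8) = 202*2 = 404)
m(w, G) = 404
m(sqrt(-36 + 97), 170) + (-72)**2 = 404 + (-72)**2 = 404 + 5184 = 5588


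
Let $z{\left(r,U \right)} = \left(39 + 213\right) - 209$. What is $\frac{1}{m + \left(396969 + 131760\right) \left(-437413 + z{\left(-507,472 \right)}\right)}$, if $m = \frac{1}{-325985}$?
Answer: $- \frac{325985}{75384097336939051} \approx -4.3243 \cdot 10^{-12}$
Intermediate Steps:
$z{\left(r,U \right)} = 43$ ($z{\left(r,U \right)} = 252 - 209 = 43$)
$m = - \frac{1}{325985} \approx -3.0676 \cdot 10^{-6}$
$\frac{1}{m + \left(396969 + 131760\right) \left(-437413 + z{\left(-507,472 \right)}\right)} = \frac{1}{- \frac{1}{325985} + \left(396969 + 131760\right) \left(-437413 + 43\right)} = \frac{1}{- \frac{1}{325985} + 528729 \left(-437370\right)} = \frac{1}{- \frac{1}{325985} - 231250202730} = \frac{1}{- \frac{75384097336939051}{325985}} = - \frac{325985}{75384097336939051}$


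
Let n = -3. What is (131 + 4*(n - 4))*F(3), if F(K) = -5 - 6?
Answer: -1133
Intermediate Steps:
F(K) = -11
(131 + 4*(n - 4))*F(3) = (131 + 4*(-3 - 4))*(-11) = (131 + 4*(-7))*(-11) = (131 - 28)*(-11) = 103*(-11) = -1133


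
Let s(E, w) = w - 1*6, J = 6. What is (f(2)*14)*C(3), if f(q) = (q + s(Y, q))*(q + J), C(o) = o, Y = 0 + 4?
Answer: -672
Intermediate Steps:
Y = 4
s(E, w) = -6 + w (s(E, w) = w - 6 = -6 + w)
f(q) = (-6 + 2*q)*(6 + q) (f(q) = (q + (-6 + q))*(q + 6) = (-6 + 2*q)*(6 + q))
(f(2)*14)*C(3) = ((-36 + 2*2² + 6*2)*14)*3 = ((-36 + 2*4 + 12)*14)*3 = ((-36 + 8 + 12)*14)*3 = -16*14*3 = -224*3 = -672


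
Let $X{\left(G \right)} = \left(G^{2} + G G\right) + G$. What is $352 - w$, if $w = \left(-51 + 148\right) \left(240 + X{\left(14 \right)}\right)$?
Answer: $-62310$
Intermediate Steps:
$X{\left(G \right)} = G + 2 G^{2}$ ($X{\left(G \right)} = \left(G^{2} + G^{2}\right) + G = 2 G^{2} + G = G + 2 G^{2}$)
$w = 62662$ ($w = \left(-51 + 148\right) \left(240 + 14 \left(1 + 2 \cdot 14\right)\right) = 97 \left(240 + 14 \left(1 + 28\right)\right) = 97 \left(240 + 14 \cdot 29\right) = 97 \left(240 + 406\right) = 97 \cdot 646 = 62662$)
$352 - w = 352 - 62662 = -62310$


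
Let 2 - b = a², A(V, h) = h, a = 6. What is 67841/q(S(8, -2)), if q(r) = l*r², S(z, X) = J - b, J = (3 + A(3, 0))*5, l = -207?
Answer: -67841/497007 ≈ -0.13650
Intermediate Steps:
J = 15 (J = (3 + 0)*5 = 3*5 = 15)
b = -34 (b = 2 - 1*6² = 2 - 1*36 = 2 - 36 = -34)
S(z, X) = 49 (S(z, X) = 15 - 1*(-34) = 15 + 34 = 49)
q(r) = -207*r²
67841/q(S(8, -2)) = 67841/((-207*49²)) = 67841/((-207*2401)) = 67841/(-497007) = 67841*(-1/497007) = -67841/497007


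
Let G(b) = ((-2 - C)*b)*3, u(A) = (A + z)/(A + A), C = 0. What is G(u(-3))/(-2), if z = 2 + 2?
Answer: -½ ≈ -0.50000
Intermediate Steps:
z = 4
u(A) = (4 + A)/(2*A) (u(A) = (A + 4)/(A + A) = (4 + A)/((2*A)) = (4 + A)*(1/(2*A)) = (4 + A)/(2*A))
G(b) = -6*b (G(b) = ((-2 - 1*0)*b)*3 = ((-2 + 0)*b)*3 = -2*b*3 = -6*b)
G(u(-3))/(-2) = (-3*(4 - 3)/(-3))/(-2) = -(-3)*(½)*(-⅓)*1 = -(-3)*(-1)/6 = -½*1 = -½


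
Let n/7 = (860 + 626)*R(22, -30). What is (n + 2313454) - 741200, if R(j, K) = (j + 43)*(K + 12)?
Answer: -10598086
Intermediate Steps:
R(j, K) = (12 + K)*(43 + j) (R(j, K) = (43 + j)*(12 + K) = (12 + K)*(43 + j))
n = -12170340 (n = 7*((860 + 626)*(516 + 12*22 + 43*(-30) - 30*22)) = 7*(1486*(516 + 264 - 1290 - 660)) = 7*(1486*(-1170)) = 7*(-1738620) = -12170340)
(n + 2313454) - 741200 = (-12170340 + 2313454) - 741200 = -9856886 - 741200 = -10598086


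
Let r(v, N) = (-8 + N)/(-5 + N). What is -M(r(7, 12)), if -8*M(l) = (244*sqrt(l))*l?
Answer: 244*sqrt(7)/49 ≈ 13.175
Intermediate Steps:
r(v, N) = (-8 + N)/(-5 + N)
M(l) = -61*l**(3/2)/2 (M(l) = -244*sqrt(l)*l/8 = -61*l**(3/2)/2)
-M(r(7, 12)) = -(-61)*((-8 + 12)/(-5 + 12))**(3/2)/2 = -(-61)*(4/7)**(3/2)/2 = -(-61)*8*sqrt(7)/49/2 = -(-244)*sqrt(7)/49 = 244*sqrt(7)/49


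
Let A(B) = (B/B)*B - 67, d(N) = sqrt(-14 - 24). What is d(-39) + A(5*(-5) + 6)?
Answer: -86 + I*sqrt(38) ≈ -86.0 + 6.1644*I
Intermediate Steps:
d(N) = I*sqrt(38) (d(N) = sqrt(-38) = I*sqrt(38))
A(B) = -67 + B (A(B) = 1*B - 67 = B - 67 = -67 + B)
d(-39) + A(5*(-5) + 6) = I*sqrt(38) + (-67 + (5*(-5) + 6)) = I*sqrt(38) + (-67 + (-25 + 6)) = I*sqrt(38) + (-67 - 19) = I*sqrt(38) - 86 = -86 + I*sqrt(38)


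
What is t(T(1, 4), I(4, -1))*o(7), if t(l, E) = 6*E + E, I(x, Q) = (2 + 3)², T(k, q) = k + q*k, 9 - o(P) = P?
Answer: 350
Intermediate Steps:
o(P) = 9 - P
T(k, q) = k + k*q
I(x, Q) = 25 (I(x, Q) = 5² = 25)
t(l, E) = 7*E
t(T(1, 4), I(4, -1))*o(7) = (7*25)*(9 - 1*7) = 175*(9 - 7) = 175*2 = 350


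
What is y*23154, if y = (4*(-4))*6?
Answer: -2222784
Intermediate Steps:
y = -96 (y = -16*6 = -96)
y*23154 = -96*23154 = -2222784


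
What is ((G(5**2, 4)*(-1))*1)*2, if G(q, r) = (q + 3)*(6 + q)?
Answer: -1736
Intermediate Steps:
G(q, r) = (3 + q)*(6 + q)
((G(5**2, 4)*(-1))*1)*2 = (((18 + (5**2)**2 + 9*5**2)*(-1))*1)*2 = (((18 + 25**2 + 9*25)*(-1))*1)*2 = (((18 + 625 + 225)*(-1))*1)*2 = ((868*(-1))*1)*2 = -868*1*2 = -868*2 = -1736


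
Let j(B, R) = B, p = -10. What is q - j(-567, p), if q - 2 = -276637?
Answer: -276068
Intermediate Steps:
q = -276635 (q = 2 - 276637 = -276635)
q - j(-567, p) = -276635 - 1*(-567) = -276635 + 567 = -276068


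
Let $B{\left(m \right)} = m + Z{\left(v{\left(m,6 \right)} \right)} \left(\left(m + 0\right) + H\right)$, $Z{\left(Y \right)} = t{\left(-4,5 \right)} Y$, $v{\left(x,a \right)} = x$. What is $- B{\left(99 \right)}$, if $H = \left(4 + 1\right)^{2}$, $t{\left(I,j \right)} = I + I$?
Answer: $98109$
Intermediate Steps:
$t{\left(I,j \right)} = 2 I$
$H = 25$ ($H = 5^{2} = 25$)
$Z{\left(Y \right)} = - 8 Y$ ($Z{\left(Y \right)} = 2 \left(-4\right) Y = - 8 Y$)
$B{\left(m \right)} = m - 8 m \left(25 + m\right)$ ($B{\left(m \right)} = m + - 8 m \left(\left(m + 0\right) + 25\right) = m + - 8 m \left(m + 25\right) = m + - 8 m \left(25 + m\right) = m - 8 m \left(25 + m\right)$)
$- B{\left(99 \right)} = - 99 \left(-199 - 792\right) = - 99 \left(-991\right) = \left(-1\right) \left(-98109\right) = 98109$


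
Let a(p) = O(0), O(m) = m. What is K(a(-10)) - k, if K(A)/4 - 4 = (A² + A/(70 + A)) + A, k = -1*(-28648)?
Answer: -28632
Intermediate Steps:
k = 28648
a(p) = 0
K(A) = 16 + 4*A + 4*A² + 4*A/(70 + A) (K(A) = 16 + 4*((A² + A/(70 + A)) + A) = 16 + 4*(A + A² + A/(70 + A)) = 16 + (4*A + 4*A² + 4*A/(70 + A)) = 16 + 4*A + 4*A² + 4*A/(70 + A))
K(a(-10)) - k = 4*(280 + 0³ + 71*0² + 75*0)/(70 + 0) - 1*28648 = 4*(280 + 0 + 71*0 + 0)/70 - 28648 = 4*(1/70)*(280 + 0 + 0 + 0) - 28648 = 4*(1/70)*280 - 28648 = 16 - 28648 = -28632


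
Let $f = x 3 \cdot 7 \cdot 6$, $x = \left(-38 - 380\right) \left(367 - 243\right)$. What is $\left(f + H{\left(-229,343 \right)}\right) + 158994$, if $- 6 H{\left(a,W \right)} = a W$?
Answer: $- \frac{38152481}{6} \approx -6.3587 \cdot 10^{6}$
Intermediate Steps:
$x = -51832$ ($x = \left(-418\right) 124 = -51832$)
$H{\left(a,W \right)} = - \frac{W a}{6}$ ($H{\left(a,W \right)} = - \frac{a W}{6} = - \frac{W a}{6}$)
$f = -6530832$ ($f = - 51832 \cdot 3 \cdot 7 \cdot 6 = - 51832 \cdot 21 \cdot 6 = \left(-51832\right) 126 = -6530832$)
$\left(f + H{\left(-229,343 \right)}\right) + 158994 = \left(-6530832 - \frac{343}{6} \left(-229\right)\right) + 158994 = \left(-6530832 + \frac{78547}{6}\right) + 158994 = - \frac{39106445}{6} + 158994 = - \frac{38152481}{6}$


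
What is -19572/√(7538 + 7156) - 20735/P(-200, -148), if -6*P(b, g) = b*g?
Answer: 12441/2960 - 3262*√14694/2449 ≈ -157.26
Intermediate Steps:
P(b, g) = -b*g/6
-19572/√(7538 + 7156) - 20735/P(-200, -148) = -19572/√(7538 + 7156) - 20735/((-⅙*(-200)*(-148))) = -19572*√14694/14694 - 20735/(-14800/3) = -3262*√14694/2449 - 20735*(-3/14800) = -3262*√14694/2449 + 12441/2960 = 12441/2960 - 3262*√14694/2449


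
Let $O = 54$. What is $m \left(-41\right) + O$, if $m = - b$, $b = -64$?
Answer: $-2570$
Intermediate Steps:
$m = 64$ ($m = \left(-1\right) \left(-64\right) = 64$)
$m \left(-41\right) + O = 64 \left(-41\right) + 54 = -2624 + 54 = -2570$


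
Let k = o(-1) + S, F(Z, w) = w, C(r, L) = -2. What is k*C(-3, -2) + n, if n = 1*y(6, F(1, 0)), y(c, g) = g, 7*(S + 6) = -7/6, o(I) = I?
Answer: 43/3 ≈ 14.333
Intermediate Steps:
S = -37/6 (S = -6 + (-7/6)/7 = -6 + (-7*⅙)/7 = -6 + (⅐)*(-7/6) = -6 - ⅙ = -37/6 ≈ -6.1667)
k = -43/6 (k = -1 - 37/6 = -43/6 ≈ -7.1667)
n = 0 (n = 1*0 = 0)
k*C(-3, -2) + n = -43/6*(-2) + 0 = 43/3 + 0 = 43/3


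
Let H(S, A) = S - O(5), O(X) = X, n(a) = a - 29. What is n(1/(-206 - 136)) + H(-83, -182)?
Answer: -40015/342 ≈ -117.00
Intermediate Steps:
n(a) = -29 + a
H(S, A) = -5 + S (H(S, A) = S - 1*5 = S - 5 = -5 + S)
n(1/(-206 - 136)) + H(-83, -182) = (-29 + 1/(-206 - 136)) + (-5 - 83) = (-29 + 1/(-342)) - 88 = (-29 - 1/342) - 88 = -9919/342 - 88 = -40015/342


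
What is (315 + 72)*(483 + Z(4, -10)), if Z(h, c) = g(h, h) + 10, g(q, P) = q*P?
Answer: 196983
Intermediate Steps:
g(q, P) = P*q
Z(h, c) = 10 + h**2 (Z(h, c) = h*h + 10 = h**2 + 10 = 10 + h**2)
(315 + 72)*(483 + Z(4, -10)) = (315 + 72)*(483 + (10 + 4**2)) = 387*(483 + (10 + 16)) = 387*(483 + 26) = 387*509 = 196983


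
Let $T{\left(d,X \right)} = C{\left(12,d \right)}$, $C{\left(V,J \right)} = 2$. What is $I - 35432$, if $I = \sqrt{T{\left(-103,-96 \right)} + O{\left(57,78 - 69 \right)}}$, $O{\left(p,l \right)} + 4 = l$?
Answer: $-35432 + \sqrt{7} \approx -35429.0$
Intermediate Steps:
$O{\left(p,l \right)} = -4 + l$
$T{\left(d,X \right)} = 2$
$I = \sqrt{7}$ ($I = \sqrt{2 + \left(-4 + \left(78 - 69\right)\right)} = \sqrt{2 + \left(-4 + 9\right)} = \sqrt{2 + 5} = \sqrt{7} \approx 2.6458$)
$I - 35432 = \sqrt{7} - 35432 = -35432 + \sqrt{7}$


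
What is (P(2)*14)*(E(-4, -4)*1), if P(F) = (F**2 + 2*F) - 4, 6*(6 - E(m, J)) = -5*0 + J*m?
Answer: 560/3 ≈ 186.67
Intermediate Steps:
E(m, J) = 6 - J*m/6 (E(m, J) = 6 - (-5*0 + J*m)/6 = 6 - (0 + J*m)/6 = 6 - J*m/6)
P(F) = -4 + F**2 + 2*F
(P(2)*14)*(E(-4, -4)*1) = ((-4 + 2**2 + 2*2)*14)*((6 - 1/6*(-4)*(-4))*1) = ((-4 + 4 + 4)*14)*((6 - 8/3)*1) = (4*14)*((10/3)*1) = 56*(10/3) = 560/3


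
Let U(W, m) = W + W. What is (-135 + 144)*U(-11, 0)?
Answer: -198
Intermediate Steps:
U(W, m) = 2*W
(-135 + 144)*U(-11, 0) = (-135 + 144)*(2*(-11)) = 9*(-22) = -198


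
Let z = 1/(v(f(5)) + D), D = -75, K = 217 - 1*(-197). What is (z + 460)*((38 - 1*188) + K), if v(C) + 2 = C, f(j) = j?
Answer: 364309/3 ≈ 1.2144e+5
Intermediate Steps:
K = 414 (K = 217 + 197 = 414)
v(C) = -2 + C
z = -1/72 (z = 1/((-2 + 5) - 75) = 1/(3 - 75) = 1/(-72) = -1/72 ≈ -0.013889)
(z + 460)*((38 - 1*188) + K) = (-1/72 + 460)*((38 - 1*188) + 414) = 33119*((38 - 188) + 414)/72 = 33119*(-150 + 414)/72 = (33119/72)*264 = 364309/3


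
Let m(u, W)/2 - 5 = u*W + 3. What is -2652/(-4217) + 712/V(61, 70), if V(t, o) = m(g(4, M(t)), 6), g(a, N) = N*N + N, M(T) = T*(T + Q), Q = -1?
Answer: 53302636897/84757027564 ≈ 0.62889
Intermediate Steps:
M(T) = T*(-1 + T) (M(T) = T*(T - 1) = T*(-1 + T))
g(a, N) = N + N² (g(a, N) = N² + N = N + N²)
m(u, W) = 16 + 2*W*u (m(u, W) = 10 + 2*(u*W + 3) = 10 + 2*(W*u + 3) = 10 + 2*(3 + W*u) = 10 + (6 + 2*W*u) = 16 + 2*W*u)
V(t, o) = 16 + 12*t*(1 + t*(-1 + t))*(-1 + t) (V(t, o) = 16 + 2*6*((t*(-1 + t))*(1 + t*(-1 + t))) = 16 + 2*6*(t*(1 + t*(-1 + t))*(-1 + t)) = 16 + 12*t*(1 + t*(-1 + t))*(-1 + t))
-2652/(-4217) + 712/V(61, 70) = -2652/(-4217) + 712/(16 + 12*61*(1 + 61*(-1 + 61))*(-1 + 61)) = -2652*(-1/4217) + 712/(16 + 12*61*(1 + 61*60)*60) = 2652/4217 + 712/(16 + 12*61*(1 + 3660)*60) = 2652/4217 + 712/(16 + 12*61*3661*60) = 2652/4217 + 712/(16 + 160791120) = 2652/4217 + 712/160791136 = 2652/4217 + 712*(1/160791136) = 2652/4217 + 89/20098892 = 53302636897/84757027564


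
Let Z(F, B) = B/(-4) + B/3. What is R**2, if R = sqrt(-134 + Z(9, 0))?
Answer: -134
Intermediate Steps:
Z(F, B) = B/12 (Z(F, B) = B*(-1/4) + B*(1/3) = -B/4 + B/3 = B/12)
R = I*sqrt(134) (R = sqrt(-134 + (1/12)*0) = sqrt(-134 + 0) = sqrt(-134) = I*sqrt(134) ≈ 11.576*I)
R**2 = (I*sqrt(134))**2 = -134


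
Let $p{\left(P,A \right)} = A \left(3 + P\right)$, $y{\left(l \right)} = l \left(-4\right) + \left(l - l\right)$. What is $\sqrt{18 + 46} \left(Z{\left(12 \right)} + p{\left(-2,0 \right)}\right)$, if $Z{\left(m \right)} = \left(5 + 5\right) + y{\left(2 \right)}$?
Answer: $16$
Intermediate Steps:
$y{\left(l \right)} = - 4 l$ ($y{\left(l \right)} = - 4 l + 0 = - 4 l$)
$Z{\left(m \right)} = 2$ ($Z{\left(m \right)} = \left(5 + 5\right) - 8 = 10 - 8 = 2$)
$\sqrt{18 + 46} \left(Z{\left(12 \right)} + p{\left(-2,0 \right)}\right) = \sqrt{18 + 46} \left(2 + 0 \left(3 - 2\right)\right) = \sqrt{64} \left(2 + 0 \cdot 1\right) = 8 \left(2 + 0\right) = 8 \cdot 2 = 16$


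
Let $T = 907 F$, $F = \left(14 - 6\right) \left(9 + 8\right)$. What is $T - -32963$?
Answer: $156315$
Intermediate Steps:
$F = 136$ ($F = 8 \cdot 17 = 136$)
$T = 123352$ ($T = 907 \cdot 136 = 123352$)
$T - -32963 = 123352 - -32963 = 123352 + 32963 = 156315$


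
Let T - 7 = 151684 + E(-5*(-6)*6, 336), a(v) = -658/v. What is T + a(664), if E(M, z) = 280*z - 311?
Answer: 81492391/332 ≈ 2.4546e+5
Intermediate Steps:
E(M, z) = -311 + 280*z
T = 245460 (T = 7 + (151684 + (-311 + 280*336)) = 7 + (151684 + (-311 + 94080)) = 7 + (151684 + 93769) = 7 + 245453 = 245460)
T + a(664) = 245460 - 658/664 = 245460 - 658*1/664 = 245460 - 329/332 = 81492391/332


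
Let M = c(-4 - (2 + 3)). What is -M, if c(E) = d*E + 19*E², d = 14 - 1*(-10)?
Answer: -1323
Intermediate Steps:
d = 24 (d = 14 + 10 = 24)
c(E) = 19*E² + 24*E (c(E) = 24*E + 19*E² = 19*E² + 24*E)
M = 1323 (M = (-4 - (2 + 3))*(24 + 19*(-4 - (2 + 3))) = (-4 - 1*5)*(24 + 19*(-4 - 1*5)) = (-4 - 5)*(24 + 19*(-4 - 5)) = -9*(24 + 19*(-9)) = -9*(24 - 171) = -9*(-147) = 1323)
-M = -1*1323 = -1323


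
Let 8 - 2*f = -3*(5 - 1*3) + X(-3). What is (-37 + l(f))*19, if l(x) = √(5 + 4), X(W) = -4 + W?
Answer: -646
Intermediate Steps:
f = 21/2 (f = 4 - (-3*(5 - 1*3) + (-4 - 3))/2 = 4 - (-3*(5 - 3) - 7)/2 = 4 - (-3*2 - 7)/2 = 4 - (-6 - 7)/2 = 4 - ½*(-13) = 4 + 13/2 = 21/2 ≈ 10.500)
l(x) = 3 (l(x) = √9 = 3)
(-37 + l(f))*19 = (-37 + 3)*19 = -34*19 = -646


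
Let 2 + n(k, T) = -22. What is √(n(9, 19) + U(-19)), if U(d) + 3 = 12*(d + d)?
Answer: I*√483 ≈ 21.977*I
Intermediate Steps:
n(k, T) = -24 (n(k, T) = -2 - 22 = -24)
U(d) = -3 + 24*d (U(d) = -3 + 12*(d + d) = -3 + 12*(2*d) = -3 + 24*d)
√(n(9, 19) + U(-19)) = √(-24 + (-3 + 24*(-19))) = √(-24 + (-3 - 456)) = √(-24 - 459) = √(-483) = I*√483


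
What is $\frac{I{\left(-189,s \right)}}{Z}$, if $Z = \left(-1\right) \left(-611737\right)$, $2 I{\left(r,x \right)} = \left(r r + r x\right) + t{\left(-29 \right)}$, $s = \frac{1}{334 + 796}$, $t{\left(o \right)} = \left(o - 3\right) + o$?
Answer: $\frac{40295611}{1382525620} \approx 0.029146$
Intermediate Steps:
$t{\left(o \right)} = -3 + 2 o$ ($t{\left(o \right)} = \left(-3 + o\right) + o = -3 + 2 o$)
$s = \frac{1}{1130} \approx 0.00088496$
$I{\left(r,x \right)} = - \frac{61}{2} + \frac{r^{2}}{2} + \frac{r x}{2}$ ($I{\left(r,x \right)} = \frac{\left(r r + r x\right) + \left(-3 + 2 \left(-29\right)\right)}{2} = \frac{\left(r^{2} + r x\right) - 61}{2} = \frac{-61 + r^{2} + r x}{2} = - \frac{61}{2} + \frac{r^{2}}{2} + \frac{r x}{2}$)
$Z = 611737$
$\frac{I{\left(-189,s \right)}}{Z} = \frac{- \frac{61}{2} + \frac{\left(-189\right)^{2}}{2} + \frac{1}{2} \left(-189\right) \frac{1}{1130}}{611737} = \left(- \frac{61}{2} + \frac{1}{2} \cdot 35721 - \frac{189}{2260}\right) \frac{1}{611737} = \left(- \frac{61}{2} + \frac{35721}{2} - \frac{189}{2260}\right) \frac{1}{611737} = \frac{40295611}{2260} \cdot \frac{1}{611737} = \frac{40295611}{1382525620}$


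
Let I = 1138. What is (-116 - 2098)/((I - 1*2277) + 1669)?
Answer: -1107/265 ≈ -4.1774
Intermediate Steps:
(-116 - 2098)/((I - 1*2277) + 1669) = (-116 - 2098)/((1138 - 1*2277) + 1669) = -2214/((1138 - 2277) + 1669) = -2214/(-1139 + 1669) = -2214/530 = -2214*1/530 = -1107/265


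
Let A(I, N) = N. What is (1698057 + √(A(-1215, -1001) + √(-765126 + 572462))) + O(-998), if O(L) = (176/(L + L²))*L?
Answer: 1692962653/997 + √(-1001 + 2*I*√48166) ≈ 1.6981e+6 + 32.357*I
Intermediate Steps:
O(L) = 176*L/(L + L²) (O(L) = (176/(L + L²))*L = 176*L/(L + L²))
(1698057 + √(A(-1215, -1001) + √(-765126 + 572462))) + O(-998) = (1698057 + √(-1001 + √(-765126 + 572462))) + 176/(1 - 998) = (1698057 + √(-1001 + √(-192664))) + 176/(-997) = (1698057 + √(-1001 + 2*I*√48166)) + 176*(-1/997) = (1698057 + √(-1001 + 2*I*√48166)) - 176/997 = 1692962653/997 + √(-1001 + 2*I*√48166)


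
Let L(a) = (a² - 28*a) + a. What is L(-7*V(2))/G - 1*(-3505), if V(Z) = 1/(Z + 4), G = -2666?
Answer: 336394697/95976 ≈ 3505.0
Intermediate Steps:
V(Z) = 1/(4 + Z)
L(a) = a² - 27*a
L(-7*V(2))/G - 1*(-3505) = ((-7/(4 + 2))*(-27 - 7/(4 + 2)))/(-2666) - 1*(-3505) = ((-7/6)*(-27 - 7/6))*(-1/2666) + 3505 = ((-7*⅙)*(-27 - 7*⅙))*(-1/2666) + 3505 = -7*(-27 - 7/6)/6*(-1/2666) + 3505 = -7/6*(-169/6)*(-1/2666) + 3505 = (1183/36)*(-1/2666) + 3505 = -1183/95976 + 3505 = 336394697/95976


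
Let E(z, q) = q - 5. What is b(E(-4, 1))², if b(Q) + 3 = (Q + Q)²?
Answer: 3721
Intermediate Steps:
E(z, q) = -5 + q
b(Q) = -3 + 4*Q² (b(Q) = -3 + (Q + Q)² = -3 + (2*Q)² = -3 + 4*Q²)
b(E(-4, 1))² = (-3 + 4*(-5 + 1)²)² = (-3 + 4*(-4)²)² = (-3 + 4*16)² = (-3 + 64)² = 61² = 3721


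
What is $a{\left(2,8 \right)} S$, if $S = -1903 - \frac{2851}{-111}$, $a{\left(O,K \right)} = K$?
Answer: $- \frac{1667056}{111} \approx -15019.0$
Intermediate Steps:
$S = - \frac{208382}{111}$ ($S = -1903 - 2851 \left(- \frac{1}{111}\right) = -1903 - - \frac{2851}{111} = -1903 + \frac{2851}{111} = - \frac{208382}{111} \approx -1877.3$)
$a{\left(2,8 \right)} S = 8 \left(- \frac{208382}{111}\right) = - \frac{1667056}{111}$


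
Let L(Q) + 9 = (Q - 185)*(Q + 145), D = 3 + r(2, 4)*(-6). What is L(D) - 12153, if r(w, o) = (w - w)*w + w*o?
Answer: -35162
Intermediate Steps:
r(w, o) = o*w (r(w, o) = 0*w + o*w = 0 + o*w = o*w)
D = -45 (D = 3 + (4*2)*(-6) = 3 + 8*(-6) = 3 - 48 = -45)
L(Q) = -9 + (-185 + Q)*(145 + Q) (L(Q) = -9 + (Q - 185)*(Q + 145) = -9 + (-185 + Q)*(145 + Q))
L(D) - 12153 = (-26834 + (-45)² - 40*(-45)) - 12153 = (-26834 + 2025 + 1800) - 12153 = -23009 - 12153 = -35162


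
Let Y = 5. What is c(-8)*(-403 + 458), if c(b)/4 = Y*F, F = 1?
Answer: 1100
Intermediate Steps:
c(b) = 20 (c(b) = 4*(5*1) = 4*5 = 20)
c(-8)*(-403 + 458) = 20*(-403 + 458) = 20*55 = 1100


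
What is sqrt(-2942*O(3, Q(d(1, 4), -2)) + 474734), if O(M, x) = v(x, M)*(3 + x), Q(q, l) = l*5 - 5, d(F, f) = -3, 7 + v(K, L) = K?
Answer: I*sqrt(301954) ≈ 549.5*I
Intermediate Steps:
v(K, L) = -7 + K
Q(q, l) = -5 + 5*l (Q(q, l) = 5*l - 5 = -5 + 5*l)
O(M, x) = (-7 + x)*(3 + x)
sqrt(-2942*O(3, Q(d(1, 4), -2)) + 474734) = sqrt(-2942*(-7 + (-5 + 5*(-2)))*(3 + (-5 + 5*(-2))) + 474734) = sqrt(-2942*(-7 + (-5 - 10))*(3 + (-5 - 10)) + 474734) = sqrt(-2942*(-7 - 15)*(3 - 15) + 474734) = sqrt(-(-64724)*(-12) + 474734) = sqrt(-2942*264 + 474734) = sqrt(-776688 + 474734) = sqrt(-301954) = I*sqrt(301954)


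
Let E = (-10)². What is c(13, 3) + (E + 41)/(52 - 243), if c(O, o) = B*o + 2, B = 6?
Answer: 3679/191 ≈ 19.262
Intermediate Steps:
c(O, o) = 2 + 6*o (c(O, o) = 6*o + 2 = 2 + 6*o)
E = 100
c(13, 3) + (E + 41)/(52 - 243) = (2 + 6*3) + (100 + 41)/(52 - 243) = (2 + 18) + 141/(-191) = 20 + 141*(-1/191) = 20 - 141/191 = 3679/191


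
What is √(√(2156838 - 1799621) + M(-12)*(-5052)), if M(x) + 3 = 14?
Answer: √(-55572 + √357217) ≈ 234.47*I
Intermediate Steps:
M(x) = 11 (M(x) = -3 + 14 = 11)
√(√(2156838 - 1799621) + M(-12)*(-5052)) = √(√(2156838 - 1799621) + 11*(-5052)) = √(√357217 - 55572) = √(-55572 + √357217)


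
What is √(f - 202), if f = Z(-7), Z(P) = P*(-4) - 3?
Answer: I*√177 ≈ 13.304*I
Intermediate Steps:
Z(P) = -3 - 4*P (Z(P) = -4*P - 3 = -3 - 4*P)
f = 25 (f = -3 - 4*(-7) = -3 + 28 = 25)
√(f - 202) = √(25 - 202) = √(-177) = I*√177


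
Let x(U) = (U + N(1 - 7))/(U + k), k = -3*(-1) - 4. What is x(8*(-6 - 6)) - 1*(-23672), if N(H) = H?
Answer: 2296286/97 ≈ 23673.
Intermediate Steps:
k = -1 (k = 3 - 4 = -1)
x(U) = (-6 + U)/(-1 + U) (x(U) = (U + (1 - 7))/(U - 1) = (U - 6)/(-1 + U) = (-6 + U)/(-1 + U))
x(8*(-6 - 6)) - 1*(-23672) = (-6 + 8*(-6 - 6))/(-1 + 8*(-6 - 6)) - 1*(-23672) = (-6 + 8*(-12))/(-1 + 8*(-12)) + 23672 = (-6 - 96)/(-1 - 96) + 23672 = -102/(-97) + 23672 = -1/97*(-102) + 23672 = 102/97 + 23672 = 2296286/97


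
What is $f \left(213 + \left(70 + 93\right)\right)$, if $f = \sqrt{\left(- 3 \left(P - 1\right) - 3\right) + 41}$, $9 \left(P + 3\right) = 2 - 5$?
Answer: $376 \sqrt{51} \approx 2685.2$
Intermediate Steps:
$P = - \frac{10}{3}$ ($P = -3 + \frac{2 - 5}{9} = -3 + \frac{1}{9} \left(-3\right) = -3 - \frac{1}{3} = - \frac{10}{3} \approx -3.3333$)
$f = \sqrt{51}$ ($f = \sqrt{\left(- 3 \left(- \frac{10}{3} - 1\right) - 3\right) + 41} = \sqrt{\left(\left(-3\right) \left(- \frac{13}{3}\right) - 3\right) + 41} = \sqrt{\left(13 - 3\right) + 41} = \sqrt{10 + 41} = \sqrt{51} \approx 7.1414$)
$f \left(213 + \left(70 + 93\right)\right) = \sqrt{51} \left(213 + \left(70 + 93\right)\right) = \sqrt{51} \left(213 + 163\right) = \sqrt{51} \cdot 376 = 376 \sqrt{51}$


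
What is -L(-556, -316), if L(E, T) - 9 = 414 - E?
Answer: -979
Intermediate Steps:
L(E, T) = 423 - E (L(E, T) = 9 + (414 - E) = 423 - E)
-L(-556, -316) = -(423 - 1*(-556)) = -(423 + 556) = -1*979 = -979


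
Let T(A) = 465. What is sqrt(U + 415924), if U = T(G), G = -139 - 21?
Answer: sqrt(416389) ≈ 645.28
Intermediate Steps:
G = -160
U = 465
sqrt(U + 415924) = sqrt(465 + 415924) = sqrt(416389)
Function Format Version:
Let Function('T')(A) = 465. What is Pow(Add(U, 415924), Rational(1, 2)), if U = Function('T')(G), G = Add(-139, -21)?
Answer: Pow(416389, Rational(1, 2)) ≈ 645.28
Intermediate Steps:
G = -160
U = 465
Pow(Add(U, 415924), Rational(1, 2)) = Pow(Add(465, 415924), Rational(1, 2)) = Pow(416389, Rational(1, 2))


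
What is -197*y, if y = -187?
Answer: 36839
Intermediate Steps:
-197*y = -197*(-187) = 36839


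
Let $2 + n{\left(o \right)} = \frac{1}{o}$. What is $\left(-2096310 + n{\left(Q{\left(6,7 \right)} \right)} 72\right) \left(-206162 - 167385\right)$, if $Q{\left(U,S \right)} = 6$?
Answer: $783119619774$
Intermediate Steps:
$n{\left(o \right)} = -2 + \frac{1}{o}$
$\left(-2096310 + n{\left(Q{\left(6,7 \right)} \right)} 72\right) \left(-206162 - 167385\right) = \left(-2096310 + \left(-2 + \frac{1}{6}\right) 72\right) \left(-206162 - 167385\right) = \left(-2096310 + \left(-2 + \frac{1}{6}\right) 72\right) \left(-373547\right) = \left(-2096310 - 132\right) \left(-373547\right) = \left(-2096442\right) \left(-373547\right) = 783119619774$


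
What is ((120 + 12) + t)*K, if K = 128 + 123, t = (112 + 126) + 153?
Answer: 131273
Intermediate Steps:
t = 391 (t = 238 + 153 = 391)
K = 251
((120 + 12) + t)*K = ((120 + 12) + 391)*251 = (132 + 391)*251 = 523*251 = 131273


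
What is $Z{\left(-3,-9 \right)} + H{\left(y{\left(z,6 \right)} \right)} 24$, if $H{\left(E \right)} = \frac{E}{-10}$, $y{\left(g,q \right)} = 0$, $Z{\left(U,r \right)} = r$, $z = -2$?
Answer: $-9$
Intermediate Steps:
$H{\left(E \right)} = - \frac{E}{10}$ ($H{\left(E \right)} = E \left(- \frac{1}{10}\right) = - \frac{E}{10}$)
$Z{\left(-3,-9 \right)} + H{\left(y{\left(z,6 \right)} \right)} 24 = -9 + \left(- \frac{1}{10}\right) 0 \cdot 24 = -9 + 0 \cdot 24 = -9 + 0 = -9$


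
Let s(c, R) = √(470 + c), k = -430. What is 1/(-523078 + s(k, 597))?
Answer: -261539/136805297022 - √10/136805297022 ≈ -1.9118e-6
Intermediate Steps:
1/(-523078 + s(k, 597)) = 1/(-523078 + √(470 - 430)) = 1/(-523078 + √40) = 1/(-523078 + 2*√10)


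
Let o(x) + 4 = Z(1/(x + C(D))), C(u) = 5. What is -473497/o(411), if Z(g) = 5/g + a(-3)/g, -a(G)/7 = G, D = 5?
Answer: -473497/10812 ≈ -43.794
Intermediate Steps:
a(G) = -7*G
Z(g) = 26/g (Z(g) = 5/g + (-7*(-3))/g = 5/g + 21/g = 26/g)
o(x) = 126 + 26*x (o(x) = -4 + 26/(1/(x + 5)) = -4 + 26/(1/(5 + x)) = -4 + 26*(5 + x) = -4 + (130 + 26*x) = 126 + 26*x)
-473497/o(411) = -473497/(126 + 26*411) = -473497/(126 + 10686) = -473497/10812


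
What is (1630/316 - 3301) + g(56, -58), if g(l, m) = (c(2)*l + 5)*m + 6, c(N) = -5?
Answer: 2000305/158 ≈ 12660.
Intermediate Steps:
g(l, m) = 6 + m*(5 - 5*l) (g(l, m) = (-5*l + 5)*m + 6 = (5 - 5*l)*m + 6 = m*(5 - 5*l) + 6 = 6 + m*(5 - 5*l))
(1630/316 - 3301) + g(56, -58) = (1630/316 - 3301) + (6 + 5*(-58) - 5*56*(-58)) = (1630*(1/316) - 3301) + (6 - 290 + 16240) = (815/158 - 3301) + 15956 = -520743/158 + 15956 = 2000305/158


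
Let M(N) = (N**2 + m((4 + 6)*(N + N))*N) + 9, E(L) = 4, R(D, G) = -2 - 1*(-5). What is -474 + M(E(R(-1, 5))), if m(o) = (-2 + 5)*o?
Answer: 511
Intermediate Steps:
R(D, G) = 3 (R(D, G) = -2 + 5 = 3)
m(o) = 3*o
M(N) = 9 + 61*N**2 (M(N) = (N**2 + (3*((4 + 6)*(N + N)))*N) + 9 = (N**2 + (3*(10*(2*N)))*N) + 9 = (N**2 + (3*(20*N))*N) + 9 = (N**2 + (60*N)*N) + 9 = (N**2 + 60*N**2) + 9 = 61*N**2 + 9 = 9 + 61*N**2)
-474 + M(E(R(-1, 5))) = -474 + (9 + 61*4**2) = -474 + (9 + 61*16) = -474 + (9 + 976) = -474 + 985 = 511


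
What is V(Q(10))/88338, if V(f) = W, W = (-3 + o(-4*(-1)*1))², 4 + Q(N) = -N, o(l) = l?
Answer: 1/88338 ≈ 1.1320e-5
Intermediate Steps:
Q(N) = -4 - N
W = 1 (W = (-3 - 4*(-1)*1)² = (-3 + 4*1)² = (-3 + 4)² = 1² = 1)
V(f) = 1
V(Q(10))/88338 = 1/88338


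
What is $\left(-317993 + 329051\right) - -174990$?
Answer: $186048$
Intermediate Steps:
$\left(-317993 + 329051\right) - -174990 = 11058 + 174990 = 186048$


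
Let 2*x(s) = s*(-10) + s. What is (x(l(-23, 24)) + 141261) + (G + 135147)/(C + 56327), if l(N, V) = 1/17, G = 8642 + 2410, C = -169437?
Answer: 135811772346/961435 ≈ 1.4126e+5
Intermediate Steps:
G = 11052
l(N, V) = 1/17
x(s) = -9*s/2 (x(s) = (s*(-10) + s)/2 = (-10*s + s)/2 = (-9*s)/2 = -9*s/2)
(x(l(-23, 24)) + 141261) + (G + 135147)/(C + 56327) = (-9/2*1/17 + 141261) + (11052 + 135147)/(-169437 + 56327) = (-9/34 + 141261) + 146199/(-113110) = 4802865/34 + 146199*(-1/113110) = 4802865/34 - 146199/113110 = 135811772346/961435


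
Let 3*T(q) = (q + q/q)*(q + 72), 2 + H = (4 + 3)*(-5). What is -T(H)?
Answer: 420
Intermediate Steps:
H = -37 (H = -2 + (4 + 3)*(-5) = -2 + 7*(-5) = -2 - 35 = -37)
T(q) = (1 + q)*(72 + q)/3 (T(q) = ((q + q/q)*(q + 72))/3 = ((q + 1)*(72 + q))/3 = ((1 + q)*(72 + q))/3 = (1 + q)*(72 + q)/3)
-T(H) = -(24 + (1/3)*(-37)**2 + (73/3)*(-37)) = -(24 + (1/3)*1369 - 2701/3) = -(24 + 1369/3 - 2701/3) = -1*(-420) = 420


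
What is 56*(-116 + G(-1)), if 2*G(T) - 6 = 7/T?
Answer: -6524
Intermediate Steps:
G(T) = 3 + 7/(2*T) (G(T) = 3 + (7/T)/2 = 3 + 7/(2*T))
56*(-116 + G(-1)) = 56*(-116 + (3 + (7/2)/(-1))) = 56*(-116 + (3 + (7/2)*(-1))) = 56*(-116 + (3 - 7/2)) = 56*(-116 - ½) = 56*(-233/2) = -6524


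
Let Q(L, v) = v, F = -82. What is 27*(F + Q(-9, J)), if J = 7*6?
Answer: -1080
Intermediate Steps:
J = 42
27*(F + Q(-9, J)) = 27*(-82 + 42) = 27*(-40) = -1080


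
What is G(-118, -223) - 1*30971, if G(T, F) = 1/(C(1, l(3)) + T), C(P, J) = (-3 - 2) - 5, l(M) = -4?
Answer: -3964289/128 ≈ -30971.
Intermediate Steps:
C(P, J) = -10 (C(P, J) = -5 - 5 = -10)
G(T, F) = 1/(-10 + T)
G(-118, -223) - 1*30971 = 1/(-10 - 118) - 1*30971 = 1/(-128) - 30971 = -1/128 - 30971 = -3964289/128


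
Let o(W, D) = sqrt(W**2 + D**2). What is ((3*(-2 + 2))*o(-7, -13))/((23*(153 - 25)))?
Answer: 0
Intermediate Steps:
o(W, D) = sqrt(D**2 + W**2)
((3*(-2 + 2))*o(-7, -13))/((23*(153 - 25))) = ((3*(-2 + 2))*sqrt((-13)**2 + (-7)**2))/((23*(153 - 25))) = ((3*0)*sqrt(169 + 49))/((23*128)) = (0*sqrt(218))/2944 = 0*(1/2944) = 0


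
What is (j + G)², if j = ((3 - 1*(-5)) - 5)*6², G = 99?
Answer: 42849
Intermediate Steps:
j = 108 (j = ((3 + 5) - 5)*36 = (8 - 5)*36 = 3*36 = 108)
(j + G)² = (108 + 99)² = 207² = 42849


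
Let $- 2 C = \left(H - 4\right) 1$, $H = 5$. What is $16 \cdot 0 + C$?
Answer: $- \frac{1}{2} \approx -0.5$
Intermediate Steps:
$C = - \frac{1}{2}$ ($C = - \frac{\left(5 - 4\right) 1}{2} = - \frac{1 \cdot 1}{2} = \left(- \frac{1}{2}\right) 1 = - \frac{1}{2} \approx -0.5$)
$16 \cdot 0 + C = 16 \cdot 0 - \frac{1}{2} = 0 - \frac{1}{2} = - \frac{1}{2}$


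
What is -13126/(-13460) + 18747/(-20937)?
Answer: 3747407/46968670 ≈ 0.079785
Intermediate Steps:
-13126/(-13460) + 18747/(-20937) = -13126*(-1/13460) + 18747*(-1/20937) = 6563/6730 - 6249/6979 = 3747407/46968670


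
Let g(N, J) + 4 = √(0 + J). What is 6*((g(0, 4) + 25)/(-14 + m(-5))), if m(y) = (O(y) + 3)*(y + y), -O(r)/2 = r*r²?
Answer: -23/424 ≈ -0.054245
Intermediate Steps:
g(N, J) = -4 + √J (g(N, J) = -4 + √(0 + J) = -4 + √J)
O(r) = -2*r³ (O(r) = -2*r*r² = -2*r³)
m(y) = 2*y*(3 - 2*y³) (m(y) = (-2*y³ + 3)*(y + y) = (3 - 2*y³)*(2*y) = 2*y*(3 - 2*y³))
6*((g(0, 4) + 25)/(-14 + m(-5))) = 6*(((-4 + √4) + 25)/(-14 + (-4*(-5)⁴ + 6*(-5)))) = 6*(((-4 + 2) + 25)/(-14 + (-4*625 - 30))) = 6*((-2 + 25)/(-14 + (-2500 - 30))) = 6*(23/(-14 - 2530)) = 6*(23/(-2544)) = 6*(23*(-1/2544)) = 6*(-23/2544) = -23/424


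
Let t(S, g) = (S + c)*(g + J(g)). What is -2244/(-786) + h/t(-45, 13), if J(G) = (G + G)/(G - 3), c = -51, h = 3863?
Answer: 270247/980928 ≈ 0.27550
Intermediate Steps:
J(G) = 2*G/(-3 + G) (J(G) = (2*G)/(-3 + G) = 2*G/(-3 + G))
t(S, g) = (-51 + S)*(g + 2*g/(-3 + g)) (t(S, g) = (S - 51)*(g + 2*g/(-3 + g)) = (-51 + S)*(g + 2*g/(-3 + g)))
-2244/(-786) + h/t(-45, 13) = -2244/(-786) + 3863/((13*(51 - 1*(-45) - 51*13 - 45*13)/(-3 + 13))) = -2244*(-1/786) + 3863/((13*(51 + 45 - 663 - 585)/10)) = 374/131 + 3863/((13*(⅒)*(-1152))) = 374/131 + 3863/(-7488/5) = 374/131 + 3863*(-5/7488) = 374/131 - 19315/7488 = 270247/980928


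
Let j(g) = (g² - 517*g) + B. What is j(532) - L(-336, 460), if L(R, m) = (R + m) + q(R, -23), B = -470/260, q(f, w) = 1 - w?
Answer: 203585/26 ≈ 7830.2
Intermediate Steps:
B = -47/26 (B = -470*1/260 = -47/26 ≈ -1.8077)
L(R, m) = 24 + R + m (L(R, m) = (R + m) + (1 - 1*(-23)) = (R + m) + (1 + 23) = (R + m) + 24 = 24 + R + m)
j(g) = -47/26 + g² - 517*g (j(g) = (g² - 517*g) - 47/26 = -47/26 + g² - 517*g)
j(532) - L(-336, 460) = (-47/26 + 532² - 517*532) - (24 - 336 + 460) = (-47/26 + 283024 - 275044) - 1*148 = 207433/26 - 148 = 203585/26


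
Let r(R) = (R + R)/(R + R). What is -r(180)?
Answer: -1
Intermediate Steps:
r(R) = 1 (r(R) = (2*R)/((2*R)) = (2*R)*(1/(2*R)) = 1)
-r(180) = -1*1 = -1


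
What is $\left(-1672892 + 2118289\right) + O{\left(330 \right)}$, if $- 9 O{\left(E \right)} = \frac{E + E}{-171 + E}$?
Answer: $\frac{212454149}{477} \approx 4.454 \cdot 10^{5}$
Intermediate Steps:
$O{\left(E \right)} = - \frac{2 E}{9 \left(-171 + E\right)}$ ($O{\left(E \right)} = - \frac{\left(E + E\right) \frac{1}{-171 + E}}{9} = - \frac{2 E \frac{1}{-171 + E}}{9} = - \frac{2 E}{9 \left(-171 + E\right)}$)
$\left(-1672892 + 2118289\right) + O{\left(330 \right)} = \left(-1672892 + 2118289\right) - \frac{660}{-1539 + 9 \cdot 330} = 445397 - \frac{660}{-1539 + 2970} = 445397 - \frac{660}{1431} = 445397 - 660 \cdot \frac{1}{1431} = 445397 - \frac{220}{477} = \frac{212454149}{477}$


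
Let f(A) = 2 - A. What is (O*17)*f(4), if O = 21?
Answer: -714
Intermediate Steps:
(O*17)*f(4) = (21*17)*(2 - 1*4) = 357*(2 - 4) = 357*(-2) = -714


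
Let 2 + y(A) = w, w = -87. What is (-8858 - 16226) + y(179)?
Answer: -25173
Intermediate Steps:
y(A) = -89 (y(A) = -2 - 87 = -89)
(-8858 - 16226) + y(179) = (-8858 - 16226) - 89 = -25084 - 89 = -25173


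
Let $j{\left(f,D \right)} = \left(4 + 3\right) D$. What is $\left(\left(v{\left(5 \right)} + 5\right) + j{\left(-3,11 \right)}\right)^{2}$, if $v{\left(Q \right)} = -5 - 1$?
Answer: $5776$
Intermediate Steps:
$v{\left(Q \right)} = -6$
$j{\left(f,D \right)} = 7 D$
$\left(\left(v{\left(5 \right)} + 5\right) + j{\left(-3,11 \right)}\right)^{2} = \left(\left(-6 + 5\right) + 7 \cdot 11\right)^{2} = \left(-1 + 77\right)^{2} = 76^{2} = 5776$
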